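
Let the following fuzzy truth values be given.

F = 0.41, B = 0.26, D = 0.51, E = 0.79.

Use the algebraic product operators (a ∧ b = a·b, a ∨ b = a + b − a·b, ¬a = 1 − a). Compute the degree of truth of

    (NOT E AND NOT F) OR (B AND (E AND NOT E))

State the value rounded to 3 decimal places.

NOT E = 1 − 0.7900 = 0.2100
NOT F = 1 − 0.4100 = 0.5900
NOT E AND NOT F = a·b on (0.2100, 0.5900) = 0.1239
NOT E = 1 − 0.7900 = 0.2100
E AND NOT E = a·b on (0.7900, 0.2100) = 0.1659
B AND (E AND NOT E) = a·b on (0.2600, 0.1659) = 0.0431
(NOT E AND NOT F) OR (B AND (E AND NOT E)) = a + b − a·b on (0.1239, 0.0431) = 0.1617

0.162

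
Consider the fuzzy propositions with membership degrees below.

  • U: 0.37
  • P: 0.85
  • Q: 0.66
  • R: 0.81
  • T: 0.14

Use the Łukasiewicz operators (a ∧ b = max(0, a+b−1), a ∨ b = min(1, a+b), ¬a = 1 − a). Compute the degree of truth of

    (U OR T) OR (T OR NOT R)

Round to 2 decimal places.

U OR T = min(1, a+b) on (0.37, 0.14) = 0.51
NOT R = 1 − 0.81 = 0.19
T OR NOT R = min(1, a+b) on (0.14, 0.19) = 0.33
(U OR T) OR (T OR NOT R) = min(1, a+b) on (0.51, 0.33) = 0.84

0.84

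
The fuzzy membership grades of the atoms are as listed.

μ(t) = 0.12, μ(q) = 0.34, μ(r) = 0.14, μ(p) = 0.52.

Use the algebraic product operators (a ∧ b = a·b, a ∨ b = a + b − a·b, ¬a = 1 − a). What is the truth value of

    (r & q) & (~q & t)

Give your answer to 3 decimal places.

0.004

r & q = a·b on (0.1400, 0.3400) = 0.0476
~q = 1 − 0.3400 = 0.6600
~q & t = a·b on (0.6600, 0.1200) = 0.0792
(r & q) & (~q & t) = a·b on (0.0476, 0.0792) = 0.0038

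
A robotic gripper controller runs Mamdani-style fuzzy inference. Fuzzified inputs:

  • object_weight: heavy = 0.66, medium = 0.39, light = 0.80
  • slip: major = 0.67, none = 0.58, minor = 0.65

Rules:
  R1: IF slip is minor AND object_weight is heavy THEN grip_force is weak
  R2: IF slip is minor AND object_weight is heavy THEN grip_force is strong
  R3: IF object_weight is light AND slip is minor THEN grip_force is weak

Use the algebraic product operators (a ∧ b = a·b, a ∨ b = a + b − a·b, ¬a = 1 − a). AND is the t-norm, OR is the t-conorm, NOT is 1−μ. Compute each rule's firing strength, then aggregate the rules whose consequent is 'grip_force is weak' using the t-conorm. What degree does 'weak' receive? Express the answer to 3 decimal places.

R1: minor=0.65, heavy=0.66; AND[a·b] → w = 0.4290
R2: minor=0.65, heavy=0.66; AND[a·b] → w = 0.4290
R3: light=0.80, minor=0.65; AND[a·b] → w = 0.5200
Rules with consequent 'weak': {R1, R3} → strengths 0.4290, 0.5200
Aggregate via t-conorm [a + b − a·b]: 0.7259

0.726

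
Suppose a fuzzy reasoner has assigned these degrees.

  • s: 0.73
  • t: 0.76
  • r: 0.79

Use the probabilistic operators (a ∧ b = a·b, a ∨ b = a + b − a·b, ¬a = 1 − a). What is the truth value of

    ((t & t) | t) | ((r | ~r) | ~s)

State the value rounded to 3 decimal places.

t & t = a·b on (0.7600, 0.7600) = 0.5776
(t & t) | t = a + b − a·b on (0.5776, 0.7600) = 0.8986
~r = 1 − 0.7900 = 0.2100
r | ~r = a + b − a·b on (0.7900, 0.2100) = 0.8341
~s = 1 − 0.7300 = 0.2700
(r | ~r) | ~s = a + b − a·b on (0.8341, 0.2700) = 0.8789
((t & t) | t) | ((r | ~r) | ~s) = a + b − a·b on (0.8986, 0.8789) = 0.9877

0.988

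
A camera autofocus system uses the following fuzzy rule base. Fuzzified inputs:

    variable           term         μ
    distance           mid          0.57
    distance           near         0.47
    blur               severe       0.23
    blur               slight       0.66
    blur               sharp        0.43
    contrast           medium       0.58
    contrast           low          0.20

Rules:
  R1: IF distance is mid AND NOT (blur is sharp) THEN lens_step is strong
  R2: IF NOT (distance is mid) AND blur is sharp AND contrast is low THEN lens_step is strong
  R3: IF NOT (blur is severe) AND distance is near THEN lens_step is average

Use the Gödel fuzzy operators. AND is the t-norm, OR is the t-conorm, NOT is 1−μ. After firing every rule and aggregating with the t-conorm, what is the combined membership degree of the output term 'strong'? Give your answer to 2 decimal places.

R1: mid=0.57, ¬sharp=1−0.43=0.57; AND[min(a, b)] → w = 0.57
R2: ¬mid=1−0.57=0.43, sharp=0.43, low=0.20; AND[min(a, b)] → w = 0.20
R3: ¬severe=1−0.23=0.77, near=0.47; AND[min(a, b)] → w = 0.47
Rules with consequent 'strong': {R1, R2} → strengths 0.57, 0.20
Aggregate via t-conorm [max(a, b)]: 0.57

0.57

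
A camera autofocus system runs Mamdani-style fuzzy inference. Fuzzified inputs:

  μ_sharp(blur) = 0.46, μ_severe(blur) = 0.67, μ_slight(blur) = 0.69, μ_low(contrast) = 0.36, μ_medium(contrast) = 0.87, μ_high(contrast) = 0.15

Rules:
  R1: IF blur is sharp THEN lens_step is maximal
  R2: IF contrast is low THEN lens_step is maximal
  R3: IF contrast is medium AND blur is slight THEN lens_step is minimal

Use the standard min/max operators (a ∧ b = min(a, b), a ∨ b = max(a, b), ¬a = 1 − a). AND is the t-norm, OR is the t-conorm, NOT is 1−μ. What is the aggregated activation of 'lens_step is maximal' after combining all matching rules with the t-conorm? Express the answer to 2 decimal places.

R1: sharp=0.46 → w = 0.46
R2: low=0.36 → w = 0.36
R3: medium=0.87, slight=0.69; AND[min(a, b)] → w = 0.69
Rules with consequent 'maximal': {R1, R2} → strengths 0.46, 0.36
Aggregate via t-conorm [max(a, b)]: 0.46

0.46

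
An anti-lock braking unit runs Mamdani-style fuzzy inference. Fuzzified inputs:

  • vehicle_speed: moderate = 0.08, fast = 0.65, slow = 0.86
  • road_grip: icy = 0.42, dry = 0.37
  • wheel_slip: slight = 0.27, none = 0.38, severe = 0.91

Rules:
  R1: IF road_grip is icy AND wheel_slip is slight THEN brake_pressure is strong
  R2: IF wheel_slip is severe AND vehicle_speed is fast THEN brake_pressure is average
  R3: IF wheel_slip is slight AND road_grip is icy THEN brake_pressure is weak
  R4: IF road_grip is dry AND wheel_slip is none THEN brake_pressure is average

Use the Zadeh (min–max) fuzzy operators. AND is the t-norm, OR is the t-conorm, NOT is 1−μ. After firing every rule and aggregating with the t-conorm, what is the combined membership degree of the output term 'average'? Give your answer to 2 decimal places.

R1: icy=0.42, slight=0.27; AND[min(a, b)] → w = 0.27
R2: severe=0.91, fast=0.65; AND[min(a, b)] → w = 0.65
R3: slight=0.27, icy=0.42; AND[min(a, b)] → w = 0.27
R4: dry=0.37, none=0.38; AND[min(a, b)] → w = 0.37
Rules with consequent 'average': {R2, R4} → strengths 0.65, 0.37
Aggregate via t-conorm [max(a, b)]: 0.65

0.65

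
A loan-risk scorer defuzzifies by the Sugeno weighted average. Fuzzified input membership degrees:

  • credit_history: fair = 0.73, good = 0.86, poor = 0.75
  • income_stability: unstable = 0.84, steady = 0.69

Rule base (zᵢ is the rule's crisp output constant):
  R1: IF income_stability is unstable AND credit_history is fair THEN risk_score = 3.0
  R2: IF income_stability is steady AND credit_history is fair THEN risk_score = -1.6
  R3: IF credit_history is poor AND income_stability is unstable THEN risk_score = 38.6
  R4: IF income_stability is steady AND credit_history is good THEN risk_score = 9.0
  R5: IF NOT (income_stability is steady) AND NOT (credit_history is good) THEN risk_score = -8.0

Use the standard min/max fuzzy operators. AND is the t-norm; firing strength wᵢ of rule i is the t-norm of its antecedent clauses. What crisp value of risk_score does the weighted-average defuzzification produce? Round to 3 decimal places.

R1 (z=3.0): unstable=0.84, fair=0.73; AND[min(a, b)] → w = 0.73
R2 (z=-1.6): steady=0.69, fair=0.73; AND[min(a, b)] → w = 0.69
R3 (z=38.6): poor=0.75, unstable=0.84; AND[min(a, b)] → w = 0.75
R4 (z=9.0): steady=0.69, good=0.86; AND[min(a, b)] → w = 0.69
R5 (z=-8.0): ¬steady=1−0.69=0.31, ¬good=1−0.86=0.14; AND[min(a, b)] → w = 0.14
Weighted average = (0.73·3.0 + 0.69·-1.6 + 0.75·38.6 + 0.69·9.0 + 0.14·-8.0) / (0.73 + 0.69 + 0.75 + 0.69 + 0.14)
  = 35.1260 / 3.0000 = 11.709

11.709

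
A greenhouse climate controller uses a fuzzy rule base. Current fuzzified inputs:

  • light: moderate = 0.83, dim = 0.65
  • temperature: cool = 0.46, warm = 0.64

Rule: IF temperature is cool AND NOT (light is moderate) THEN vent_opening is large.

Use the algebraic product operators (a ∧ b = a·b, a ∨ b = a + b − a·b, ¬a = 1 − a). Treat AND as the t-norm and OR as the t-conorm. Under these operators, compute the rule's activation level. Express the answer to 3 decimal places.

0.078

firing strength: cool=0.46, ¬moderate=1−0.83=0.17; AND[a·b] → w = 0.0782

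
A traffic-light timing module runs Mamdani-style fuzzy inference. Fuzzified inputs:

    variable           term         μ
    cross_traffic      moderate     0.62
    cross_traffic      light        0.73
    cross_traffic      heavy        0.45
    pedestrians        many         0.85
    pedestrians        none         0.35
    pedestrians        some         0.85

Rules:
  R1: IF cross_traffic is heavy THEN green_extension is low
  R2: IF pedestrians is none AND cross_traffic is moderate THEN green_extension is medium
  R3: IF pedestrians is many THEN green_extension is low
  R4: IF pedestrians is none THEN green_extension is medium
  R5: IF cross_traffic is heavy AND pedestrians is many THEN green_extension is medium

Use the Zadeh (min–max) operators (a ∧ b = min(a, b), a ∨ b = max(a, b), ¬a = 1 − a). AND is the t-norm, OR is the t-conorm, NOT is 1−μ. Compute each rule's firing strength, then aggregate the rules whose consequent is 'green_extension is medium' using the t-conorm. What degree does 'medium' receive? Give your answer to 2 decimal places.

0.45

R1: heavy=0.45 → w = 0.45
R2: none=0.35, moderate=0.62; AND[min(a, b)] → w = 0.35
R3: many=0.85 → w = 0.85
R4: none=0.35 → w = 0.35
R5: heavy=0.45, many=0.85; AND[min(a, b)] → w = 0.45
Rules with consequent 'medium': {R2, R4, R5} → strengths 0.35, 0.35, 0.45
Aggregate via t-conorm [max(a, b)]: 0.45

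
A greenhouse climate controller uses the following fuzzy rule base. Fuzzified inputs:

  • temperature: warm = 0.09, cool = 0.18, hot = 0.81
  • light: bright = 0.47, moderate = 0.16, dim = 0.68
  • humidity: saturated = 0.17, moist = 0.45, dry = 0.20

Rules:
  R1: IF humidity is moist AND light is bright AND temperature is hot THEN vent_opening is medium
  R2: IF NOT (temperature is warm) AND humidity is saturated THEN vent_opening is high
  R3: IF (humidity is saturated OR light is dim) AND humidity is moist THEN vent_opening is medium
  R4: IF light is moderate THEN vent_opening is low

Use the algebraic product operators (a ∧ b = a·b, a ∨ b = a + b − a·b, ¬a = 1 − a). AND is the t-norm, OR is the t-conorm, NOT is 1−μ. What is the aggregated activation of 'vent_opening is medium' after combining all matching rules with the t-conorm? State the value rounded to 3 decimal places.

R1: moist=0.45, bright=0.47, hot=0.81; AND[a·b] → w = 0.1713
R2: ¬warm=1−0.09=0.91, saturated=0.17; AND[a·b] → w = 0.1547
R3: (saturated=0.17 OR dim=0.68) = 0.7344; AND[a·b] with moist=0.45 → w = 0.3305
R4: moderate=0.16 → w = 0.1600
Rules with consequent 'medium': {R1, R3} → strengths 0.1713, 0.3305
Aggregate via t-conorm [a + b − a·b]: 0.4452

0.445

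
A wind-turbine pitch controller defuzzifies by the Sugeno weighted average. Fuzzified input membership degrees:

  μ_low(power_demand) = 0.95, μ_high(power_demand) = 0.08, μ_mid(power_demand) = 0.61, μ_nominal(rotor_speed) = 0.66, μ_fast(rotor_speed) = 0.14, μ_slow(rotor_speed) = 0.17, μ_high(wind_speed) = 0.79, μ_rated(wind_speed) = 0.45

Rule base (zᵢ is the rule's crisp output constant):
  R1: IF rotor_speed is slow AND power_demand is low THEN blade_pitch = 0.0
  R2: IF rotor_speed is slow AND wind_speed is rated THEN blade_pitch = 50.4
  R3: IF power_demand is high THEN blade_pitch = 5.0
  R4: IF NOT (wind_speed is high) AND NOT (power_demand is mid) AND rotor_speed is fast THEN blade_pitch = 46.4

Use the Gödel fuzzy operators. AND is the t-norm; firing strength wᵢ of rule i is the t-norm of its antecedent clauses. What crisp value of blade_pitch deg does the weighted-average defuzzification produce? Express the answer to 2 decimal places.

27.61

R1 (z=0.0): slow=0.17, low=0.95; AND[min(a, b)] → w = 0.17
R2 (z=50.4): slow=0.17, rated=0.45; AND[min(a, b)] → w = 0.17
R3 (z=5.0): high=0.08 → w = 0.08
R4 (z=46.4): ¬high=1−0.79=0.21, ¬mid=1−0.61=0.39, fast=0.14; AND[min(a, b)] → w = 0.14
Weighted average = (0.17·0.0 + 0.17·50.4 + 0.08·5.0 + 0.14·46.4) / (0.17 + 0.17 + 0.08 + 0.14)
  = 15.4640 / 0.5600 = 27.61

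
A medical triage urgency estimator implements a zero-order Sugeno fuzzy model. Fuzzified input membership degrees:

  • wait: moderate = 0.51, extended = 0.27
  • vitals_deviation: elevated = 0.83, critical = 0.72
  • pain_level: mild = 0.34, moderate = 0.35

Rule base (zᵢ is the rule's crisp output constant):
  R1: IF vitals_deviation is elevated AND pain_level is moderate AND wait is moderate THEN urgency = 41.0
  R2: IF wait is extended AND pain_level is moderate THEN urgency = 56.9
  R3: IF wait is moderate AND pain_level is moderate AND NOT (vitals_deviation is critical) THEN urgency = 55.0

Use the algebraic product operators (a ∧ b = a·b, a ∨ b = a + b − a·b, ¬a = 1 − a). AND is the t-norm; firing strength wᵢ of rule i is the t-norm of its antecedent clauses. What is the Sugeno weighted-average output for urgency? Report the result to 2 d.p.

48.53

R1 (z=41.0): elevated=0.83, moderate=0.35, moderate=0.51; AND[a·b] → w = 0.1482
R2 (z=56.9): extended=0.27, moderate=0.35; AND[a·b] → w = 0.0945
R3 (z=55.0): moderate=0.51, moderate=0.35, ¬critical=1−0.72=0.28; AND[a·b] → w = 0.0500
Weighted average = (0.1482·41.0 + 0.0945·56.9 + 0.0500·55.0) / (0.1482 + 0.0945 + 0.0500)
  = 14.2003 / 0.2926 = 48.53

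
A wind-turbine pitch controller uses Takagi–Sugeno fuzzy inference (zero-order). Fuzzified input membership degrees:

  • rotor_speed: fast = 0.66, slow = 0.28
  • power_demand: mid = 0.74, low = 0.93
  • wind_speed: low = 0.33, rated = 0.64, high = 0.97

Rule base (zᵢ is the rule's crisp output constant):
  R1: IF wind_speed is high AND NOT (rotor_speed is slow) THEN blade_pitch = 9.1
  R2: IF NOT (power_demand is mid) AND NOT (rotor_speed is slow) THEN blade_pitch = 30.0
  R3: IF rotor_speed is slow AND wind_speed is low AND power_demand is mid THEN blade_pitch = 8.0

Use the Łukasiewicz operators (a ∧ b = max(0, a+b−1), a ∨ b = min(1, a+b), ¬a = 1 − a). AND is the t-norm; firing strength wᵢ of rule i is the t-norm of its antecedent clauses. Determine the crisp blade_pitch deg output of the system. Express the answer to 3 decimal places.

R1 (z=9.1): high=0.97, ¬slow=1−0.28=0.72; AND[max(0, a+b−1)] → w = 0.69
R2 (z=30.0): ¬mid=1−0.74=0.26, ¬slow=1−0.28=0.72; AND[max(0, a+b−1)] → w = 0.00
R3 (z=8.0): slow=0.28, low=0.33, mid=0.74; AND[max(0, a+b−1)] → w = 0.00
Weighted average = (0.69·9.1 + 0.00·30.0 + 0.00·8.0) / (0.69 + 0.00 + 0.00)
  = 6.2790 / 0.6900 = 9.100

9.100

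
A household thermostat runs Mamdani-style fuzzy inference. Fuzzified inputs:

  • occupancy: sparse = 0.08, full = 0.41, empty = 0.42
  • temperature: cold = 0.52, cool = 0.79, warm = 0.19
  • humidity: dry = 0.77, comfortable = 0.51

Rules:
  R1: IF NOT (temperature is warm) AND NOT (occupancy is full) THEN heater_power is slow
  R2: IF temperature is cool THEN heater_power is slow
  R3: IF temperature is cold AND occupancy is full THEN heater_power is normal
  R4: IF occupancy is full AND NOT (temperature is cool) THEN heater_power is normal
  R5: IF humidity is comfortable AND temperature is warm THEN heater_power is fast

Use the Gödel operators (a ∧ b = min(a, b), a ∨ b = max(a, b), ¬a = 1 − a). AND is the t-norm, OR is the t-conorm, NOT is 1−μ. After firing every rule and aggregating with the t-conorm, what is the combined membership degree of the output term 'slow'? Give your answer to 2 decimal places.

R1: ¬warm=1−0.19=0.81, ¬full=1−0.41=0.59; AND[min(a, b)] → w = 0.59
R2: cool=0.79 → w = 0.79
R3: cold=0.52, full=0.41; AND[min(a, b)] → w = 0.41
R4: full=0.41, ¬cool=1−0.79=0.21; AND[min(a, b)] → w = 0.21
R5: comfortable=0.51, warm=0.19; AND[min(a, b)] → w = 0.19
Rules with consequent 'slow': {R1, R2} → strengths 0.59, 0.79
Aggregate via t-conorm [max(a, b)]: 0.79

0.79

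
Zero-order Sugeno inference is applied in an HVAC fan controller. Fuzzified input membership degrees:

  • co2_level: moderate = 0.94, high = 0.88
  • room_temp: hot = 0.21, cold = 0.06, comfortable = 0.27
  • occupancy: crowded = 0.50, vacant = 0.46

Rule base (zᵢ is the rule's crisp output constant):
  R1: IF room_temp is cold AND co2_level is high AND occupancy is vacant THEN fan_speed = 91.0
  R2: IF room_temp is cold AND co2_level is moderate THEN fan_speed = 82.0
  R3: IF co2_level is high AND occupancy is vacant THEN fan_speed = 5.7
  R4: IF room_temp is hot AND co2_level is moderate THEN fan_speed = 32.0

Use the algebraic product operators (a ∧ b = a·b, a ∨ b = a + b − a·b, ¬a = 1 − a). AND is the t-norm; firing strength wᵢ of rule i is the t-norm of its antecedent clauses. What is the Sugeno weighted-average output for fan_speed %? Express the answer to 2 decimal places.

R1 (z=91.0): cold=0.06, high=0.88, vacant=0.46; AND[a·b] → w = 0.0243
R2 (z=82.0): cold=0.06, moderate=0.94; AND[a·b] → w = 0.0564
R3 (z=5.7): high=0.88, vacant=0.46; AND[a·b] → w = 0.4048
R4 (z=32.0): hot=0.21, moderate=0.94; AND[a·b] → w = 0.1974
Weighted average = (0.0243·91.0 + 0.0564·82.0 + 0.4048·5.7 + 0.1974·32.0) / (0.0243 + 0.0564 + 0.4048 + 0.1974)
  = 15.4592 / 0.6829 = 22.64

22.64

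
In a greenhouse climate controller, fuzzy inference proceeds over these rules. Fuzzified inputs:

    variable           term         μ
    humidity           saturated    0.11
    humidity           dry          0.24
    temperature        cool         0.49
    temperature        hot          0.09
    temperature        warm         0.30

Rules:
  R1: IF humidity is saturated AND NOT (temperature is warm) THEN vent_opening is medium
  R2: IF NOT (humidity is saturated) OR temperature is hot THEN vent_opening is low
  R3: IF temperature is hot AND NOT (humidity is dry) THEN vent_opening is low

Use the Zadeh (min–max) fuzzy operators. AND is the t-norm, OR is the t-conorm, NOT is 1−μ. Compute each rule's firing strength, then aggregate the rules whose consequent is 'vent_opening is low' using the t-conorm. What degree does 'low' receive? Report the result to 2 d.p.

0.89

R1: saturated=0.11, ¬warm=1−0.30=0.70; AND[min(a, b)] → w = 0.11
R2: ¬saturated=1−0.11=0.89, hot=0.09; OR[max(a, b)] → w = 0.89
R3: hot=0.09, ¬dry=1−0.24=0.76; AND[min(a, b)] → w = 0.09
Rules with consequent 'low': {R2, R3} → strengths 0.89, 0.09
Aggregate via t-conorm [max(a, b)]: 0.89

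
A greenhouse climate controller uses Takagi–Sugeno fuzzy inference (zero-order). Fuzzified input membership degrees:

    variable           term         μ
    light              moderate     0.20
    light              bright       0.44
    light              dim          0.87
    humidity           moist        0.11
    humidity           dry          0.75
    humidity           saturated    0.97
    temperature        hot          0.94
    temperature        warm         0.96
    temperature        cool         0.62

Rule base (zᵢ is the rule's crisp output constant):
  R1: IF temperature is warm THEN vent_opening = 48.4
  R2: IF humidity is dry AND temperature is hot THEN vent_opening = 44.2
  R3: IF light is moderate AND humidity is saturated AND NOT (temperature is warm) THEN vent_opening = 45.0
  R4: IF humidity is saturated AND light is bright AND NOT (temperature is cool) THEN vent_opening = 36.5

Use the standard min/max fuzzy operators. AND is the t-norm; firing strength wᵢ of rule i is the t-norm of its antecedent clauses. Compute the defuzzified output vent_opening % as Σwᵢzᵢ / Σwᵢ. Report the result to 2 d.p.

R1 (z=48.4): warm=0.96 → w = 0.96
R2 (z=44.2): dry=0.75, hot=0.94; AND[min(a, b)] → w = 0.75
R3 (z=45.0): moderate=0.20, saturated=0.97, ¬warm=1−0.96=0.04; AND[min(a, b)] → w = 0.04
R4 (z=36.5): saturated=0.97, bright=0.44, ¬cool=1−0.62=0.38; AND[min(a, b)] → w = 0.38
Weighted average = (0.96·48.4 + 0.75·44.2 + 0.04·45.0 + 0.38·36.5) / (0.96 + 0.75 + 0.04 + 0.38)
  = 95.2840 / 2.1300 = 44.73

44.73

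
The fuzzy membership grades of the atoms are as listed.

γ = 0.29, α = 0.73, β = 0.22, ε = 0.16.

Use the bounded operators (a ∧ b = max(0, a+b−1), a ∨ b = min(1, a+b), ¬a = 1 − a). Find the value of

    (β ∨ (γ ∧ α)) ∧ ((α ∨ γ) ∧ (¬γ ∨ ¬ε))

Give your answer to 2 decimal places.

γ ∧ α = max(0, a+b−1) on (0.29, 0.73) = 0.02
β ∨ (γ ∧ α) = min(1, a+b) on (0.22, 0.02) = 0.24
α ∨ γ = min(1, a+b) on (0.73, 0.29) = 1.00
¬γ = 1 − 0.29 = 0.71
¬ε = 1 − 0.16 = 0.84
¬γ ∨ ¬ε = min(1, a+b) on (0.71, 0.84) = 1.00
(α ∨ γ) ∧ (¬γ ∨ ¬ε) = max(0, a+b−1) on (1.00, 1.00) = 1.00
(β ∨ (γ ∧ α)) ∧ ((α ∨ γ) ∧ (¬γ ∨ ¬ε)) = max(0, a+b−1) on (0.24, 1.00) = 0.24

0.24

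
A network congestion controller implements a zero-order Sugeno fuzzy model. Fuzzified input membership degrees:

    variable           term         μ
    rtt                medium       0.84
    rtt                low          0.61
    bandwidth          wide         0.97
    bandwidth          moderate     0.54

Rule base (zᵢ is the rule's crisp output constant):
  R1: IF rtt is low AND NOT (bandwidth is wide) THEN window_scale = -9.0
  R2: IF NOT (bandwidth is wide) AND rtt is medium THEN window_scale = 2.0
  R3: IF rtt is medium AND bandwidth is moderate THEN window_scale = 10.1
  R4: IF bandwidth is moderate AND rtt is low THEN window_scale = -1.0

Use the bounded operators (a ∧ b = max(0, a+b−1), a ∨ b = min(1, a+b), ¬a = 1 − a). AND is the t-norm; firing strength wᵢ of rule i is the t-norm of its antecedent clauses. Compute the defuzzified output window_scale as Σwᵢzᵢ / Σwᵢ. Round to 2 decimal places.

R1 (z=-9.0): low=0.61, ¬wide=1−0.97=0.03; AND[max(0, a+b−1)] → w = 0.00
R2 (z=2.0): ¬wide=1−0.97=0.03, medium=0.84; AND[max(0, a+b−1)] → w = 0.00
R3 (z=10.1): medium=0.84, moderate=0.54; AND[max(0, a+b−1)] → w = 0.38
R4 (z=-1.0): moderate=0.54, low=0.61; AND[max(0, a+b−1)] → w = 0.15
Weighted average = (0.00·-9.0 + 0.00·2.0 + 0.38·10.1 + 0.15·-1.0) / (0.00 + 0.00 + 0.38 + 0.15)
  = 3.6880 / 0.5300 = 6.96

6.96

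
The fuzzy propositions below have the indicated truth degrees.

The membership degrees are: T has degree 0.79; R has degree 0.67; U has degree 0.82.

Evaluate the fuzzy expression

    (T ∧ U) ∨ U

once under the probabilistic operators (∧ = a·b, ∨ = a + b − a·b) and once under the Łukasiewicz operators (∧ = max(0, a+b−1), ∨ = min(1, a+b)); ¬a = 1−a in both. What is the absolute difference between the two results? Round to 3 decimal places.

0.063

Under probabilistic:
  T ∧ U = a·b on (0.7900, 0.8200) = 0.6478
  (T ∧ U) ∨ U = a + b − a·b on (0.6478, 0.8200) = 0.9366
  → value = 0.9366
Under Łukasiewicz:
  T ∧ U = max(0, a+b−1) on (0.79, 0.82) = 0.61
  (T ∧ U) ∨ U = min(1, a+b) on (0.61, 0.82) = 1.00
  → value = 1.0000
|0.9366 − 1.0000| = 0.063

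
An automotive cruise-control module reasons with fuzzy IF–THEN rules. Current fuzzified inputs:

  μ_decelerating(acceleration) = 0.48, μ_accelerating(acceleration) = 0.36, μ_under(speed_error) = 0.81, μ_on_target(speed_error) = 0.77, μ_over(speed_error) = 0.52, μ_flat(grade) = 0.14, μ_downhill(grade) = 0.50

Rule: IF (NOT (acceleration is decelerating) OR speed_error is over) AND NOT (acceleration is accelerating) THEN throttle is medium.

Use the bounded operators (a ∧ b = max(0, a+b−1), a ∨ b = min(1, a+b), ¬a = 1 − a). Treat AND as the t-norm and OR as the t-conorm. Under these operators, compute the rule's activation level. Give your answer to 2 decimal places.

firing strength: (¬decelerating=1−0.48=0.52 OR over=0.52) = 1.00; AND[max(0, a+b−1)] with ¬accelerating=1−0.36=0.64 → w = 0.64

0.64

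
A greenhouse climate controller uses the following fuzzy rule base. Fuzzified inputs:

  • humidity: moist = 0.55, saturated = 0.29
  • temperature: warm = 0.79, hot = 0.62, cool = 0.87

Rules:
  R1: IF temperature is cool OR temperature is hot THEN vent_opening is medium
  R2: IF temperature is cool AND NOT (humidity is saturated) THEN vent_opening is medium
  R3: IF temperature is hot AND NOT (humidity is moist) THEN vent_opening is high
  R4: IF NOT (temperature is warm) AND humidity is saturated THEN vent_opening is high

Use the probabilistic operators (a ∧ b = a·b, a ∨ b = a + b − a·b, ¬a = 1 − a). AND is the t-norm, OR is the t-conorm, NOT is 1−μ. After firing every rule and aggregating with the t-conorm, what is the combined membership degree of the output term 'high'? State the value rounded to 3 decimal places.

0.323

R1: cool=0.87, hot=0.62; OR[a + b − a·b] → w = 0.9506
R2: cool=0.87, ¬saturated=1−0.29=0.71; AND[a·b] → w = 0.6177
R3: hot=0.62, ¬moist=1−0.55=0.45; AND[a·b] → w = 0.2790
R4: ¬warm=1−0.79=0.21, saturated=0.29; AND[a·b] → w = 0.0609
Rules with consequent 'high': {R3, R4} → strengths 0.2790, 0.0609
Aggregate via t-conorm [a + b − a·b]: 0.3229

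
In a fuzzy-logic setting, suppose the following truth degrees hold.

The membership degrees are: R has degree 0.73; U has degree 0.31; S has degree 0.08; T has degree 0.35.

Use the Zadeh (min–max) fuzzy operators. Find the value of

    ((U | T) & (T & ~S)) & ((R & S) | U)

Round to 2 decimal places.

U | T = max(a, b) on (0.31, 0.35) = 0.35
~S = 1 − 0.08 = 0.92
T & ~S = min(a, b) on (0.35, 0.92) = 0.35
(U | T) & (T & ~S) = min(a, b) on (0.35, 0.35) = 0.35
R & S = min(a, b) on (0.73, 0.08) = 0.08
(R & S) | U = max(a, b) on (0.08, 0.31) = 0.31
((U | T) & (T & ~S)) & ((R & S) | U) = min(a, b) on (0.35, 0.31) = 0.31

0.31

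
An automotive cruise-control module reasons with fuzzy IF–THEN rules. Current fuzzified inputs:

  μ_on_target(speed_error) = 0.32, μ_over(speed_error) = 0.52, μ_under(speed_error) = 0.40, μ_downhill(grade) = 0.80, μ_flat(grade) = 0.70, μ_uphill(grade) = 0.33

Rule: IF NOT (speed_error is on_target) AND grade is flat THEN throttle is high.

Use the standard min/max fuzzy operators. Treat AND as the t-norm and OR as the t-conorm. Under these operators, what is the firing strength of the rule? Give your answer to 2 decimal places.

firing strength: ¬on_target=1−0.32=0.68, flat=0.70; AND[min(a, b)] → w = 0.68

0.68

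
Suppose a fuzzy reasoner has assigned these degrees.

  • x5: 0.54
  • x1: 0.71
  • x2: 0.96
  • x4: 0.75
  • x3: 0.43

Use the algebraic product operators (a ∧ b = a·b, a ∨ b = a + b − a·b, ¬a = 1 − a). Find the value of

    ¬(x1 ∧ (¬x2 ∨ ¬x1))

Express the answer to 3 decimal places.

0.774

¬x2 = 1 − 0.9600 = 0.0400
¬x1 = 1 − 0.7100 = 0.2900
¬x2 ∨ ¬x1 = a + b − a·b on (0.0400, 0.2900) = 0.3184
x1 ∧ (¬x2 ∨ ¬x1) = a·b on (0.7100, 0.3184) = 0.2261
¬(x1 ∧ (¬x2 ∨ ¬x1)) = 1 − 0.2261 = 0.7739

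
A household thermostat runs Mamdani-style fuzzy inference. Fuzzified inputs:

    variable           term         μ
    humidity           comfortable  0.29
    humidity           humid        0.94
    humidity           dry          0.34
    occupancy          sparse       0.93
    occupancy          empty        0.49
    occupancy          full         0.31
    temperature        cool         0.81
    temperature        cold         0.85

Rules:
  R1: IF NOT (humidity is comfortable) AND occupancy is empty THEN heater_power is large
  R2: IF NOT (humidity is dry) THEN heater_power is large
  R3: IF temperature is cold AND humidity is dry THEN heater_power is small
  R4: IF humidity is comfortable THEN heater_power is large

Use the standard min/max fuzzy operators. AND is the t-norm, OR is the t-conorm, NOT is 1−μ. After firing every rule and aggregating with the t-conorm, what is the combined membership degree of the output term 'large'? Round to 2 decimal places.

0.66

R1: ¬comfortable=1−0.29=0.71, empty=0.49; AND[min(a, b)] → w = 0.49
R2: ¬dry=1−0.34=0.66 → w = 0.66
R3: cold=0.85, dry=0.34; AND[min(a, b)] → w = 0.34
R4: comfortable=0.29 → w = 0.29
Rules with consequent 'large': {R1, R2, R4} → strengths 0.49, 0.66, 0.29
Aggregate via t-conorm [max(a, b)]: 0.66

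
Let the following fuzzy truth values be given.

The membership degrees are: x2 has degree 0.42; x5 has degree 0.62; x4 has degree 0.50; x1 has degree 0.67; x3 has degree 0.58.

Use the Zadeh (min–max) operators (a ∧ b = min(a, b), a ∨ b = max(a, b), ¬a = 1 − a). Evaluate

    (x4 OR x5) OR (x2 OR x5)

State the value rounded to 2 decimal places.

x4 OR x5 = max(a, b) on (0.50, 0.62) = 0.62
x2 OR x5 = max(a, b) on (0.42, 0.62) = 0.62
(x4 OR x5) OR (x2 OR x5) = max(a, b) on (0.62, 0.62) = 0.62

0.62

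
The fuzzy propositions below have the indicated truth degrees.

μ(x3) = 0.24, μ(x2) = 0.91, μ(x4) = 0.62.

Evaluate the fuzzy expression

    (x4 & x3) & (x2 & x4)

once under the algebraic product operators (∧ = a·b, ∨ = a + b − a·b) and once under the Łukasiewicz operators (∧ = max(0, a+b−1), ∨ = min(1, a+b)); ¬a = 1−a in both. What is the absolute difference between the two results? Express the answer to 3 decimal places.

Under algebraic product:
  x4 & x3 = a·b on (0.6200, 0.2400) = 0.1488
  x2 & x4 = a·b on (0.9100, 0.6200) = 0.5642
  (x4 & x3) & (x2 & x4) = a·b on (0.1488, 0.5642) = 0.0840
  → value = 0.0840
Under Łukasiewicz:
  x4 & x3 = max(0, a+b−1) on (0.62, 0.24) = 0.00
  x2 & x4 = max(0, a+b−1) on (0.91, 0.62) = 0.53
  (x4 & x3) & (x2 & x4) = max(0, a+b−1) on (0.00, 0.53) = 0.00
  → value = 0.0000
|0.0840 − 0.0000| = 0.084

0.084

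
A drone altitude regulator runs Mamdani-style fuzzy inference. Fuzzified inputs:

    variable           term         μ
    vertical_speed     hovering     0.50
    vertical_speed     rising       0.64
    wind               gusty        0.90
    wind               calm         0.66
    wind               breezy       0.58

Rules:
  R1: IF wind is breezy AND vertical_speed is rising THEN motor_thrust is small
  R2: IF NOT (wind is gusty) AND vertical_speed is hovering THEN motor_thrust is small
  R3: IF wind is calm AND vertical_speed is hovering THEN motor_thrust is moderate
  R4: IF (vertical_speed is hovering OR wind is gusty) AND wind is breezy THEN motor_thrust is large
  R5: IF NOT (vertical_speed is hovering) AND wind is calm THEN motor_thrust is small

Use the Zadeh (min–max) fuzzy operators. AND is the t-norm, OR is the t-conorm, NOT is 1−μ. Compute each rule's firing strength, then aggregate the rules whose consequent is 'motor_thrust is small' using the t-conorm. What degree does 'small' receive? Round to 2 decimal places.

0.58

R1: breezy=0.58, rising=0.64; AND[min(a, b)] → w = 0.58
R2: ¬gusty=1−0.90=0.10, hovering=0.50; AND[min(a, b)] → w = 0.10
R3: calm=0.66, hovering=0.50; AND[min(a, b)] → w = 0.50
R4: (hovering=0.50 OR gusty=0.90) = 0.90; AND[min(a, b)] with breezy=0.58 → w = 0.58
R5: ¬hovering=1−0.50=0.50, calm=0.66; AND[min(a, b)] → w = 0.50
Rules with consequent 'small': {R1, R2, R5} → strengths 0.58, 0.10, 0.50
Aggregate via t-conorm [max(a, b)]: 0.58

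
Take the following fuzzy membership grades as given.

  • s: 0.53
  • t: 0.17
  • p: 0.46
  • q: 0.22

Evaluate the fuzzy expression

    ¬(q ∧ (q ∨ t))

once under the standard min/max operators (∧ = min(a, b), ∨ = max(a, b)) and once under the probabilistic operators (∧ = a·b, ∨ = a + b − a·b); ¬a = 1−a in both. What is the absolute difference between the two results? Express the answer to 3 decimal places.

Under standard min/max:
  q ∨ t = max(a, b) on (0.22, 0.17) = 0.22
  q ∧ (q ∨ t) = min(a, b) on (0.22, 0.22) = 0.22
  ¬(q ∧ (q ∨ t)) = 1 − 0.22 = 0.78
  → value = 0.7800
Under probabilistic:
  q ∨ t = a + b − a·b on (0.2200, 0.1700) = 0.3526
  q ∧ (q ∨ t) = a·b on (0.2200, 0.3526) = 0.0776
  ¬(q ∧ (q ∨ t)) = 1 − 0.0776 = 0.9224
  → value = 0.9224
|0.7800 − 0.9224| = 0.142

0.142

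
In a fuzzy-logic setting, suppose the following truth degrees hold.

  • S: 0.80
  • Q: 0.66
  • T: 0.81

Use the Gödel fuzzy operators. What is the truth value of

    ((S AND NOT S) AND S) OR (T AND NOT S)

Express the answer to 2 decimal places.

NOT S = 1 − 0.80 = 0.20
S AND NOT S = min(a, b) on (0.80, 0.20) = 0.20
(S AND NOT S) AND S = min(a, b) on (0.20, 0.80) = 0.20
NOT S = 1 − 0.80 = 0.20
T AND NOT S = min(a, b) on (0.81, 0.20) = 0.20
((S AND NOT S) AND S) OR (T AND NOT S) = max(a, b) on (0.20, 0.20) = 0.20

0.20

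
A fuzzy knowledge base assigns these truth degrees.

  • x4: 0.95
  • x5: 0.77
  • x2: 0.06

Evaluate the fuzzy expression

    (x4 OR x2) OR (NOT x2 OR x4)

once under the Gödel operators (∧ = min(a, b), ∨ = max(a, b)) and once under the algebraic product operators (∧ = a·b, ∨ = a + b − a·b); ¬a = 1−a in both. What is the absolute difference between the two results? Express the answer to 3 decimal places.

0.050

Under Gödel:
  x4 OR x2 = max(a, b) on (0.95, 0.06) = 0.95
  NOT x2 = 1 − 0.06 = 0.94
  NOT x2 OR x4 = max(a, b) on (0.94, 0.95) = 0.95
  (x4 OR x2) OR (NOT x2 OR x4) = max(a, b) on (0.95, 0.95) = 0.95
  → value = 0.9500
Under algebraic product:
  x4 OR x2 = a + b − a·b on (0.9500, 0.0600) = 0.9530
  NOT x2 = 1 − 0.0600 = 0.9400
  NOT x2 OR x4 = a + b − a·b on (0.9400, 0.9500) = 0.9970
  (x4 OR x2) OR (NOT x2 OR x4) = a + b − a·b on (0.9530, 0.9970) = 0.9999
  → value = 0.9999
|0.9500 − 0.9999| = 0.050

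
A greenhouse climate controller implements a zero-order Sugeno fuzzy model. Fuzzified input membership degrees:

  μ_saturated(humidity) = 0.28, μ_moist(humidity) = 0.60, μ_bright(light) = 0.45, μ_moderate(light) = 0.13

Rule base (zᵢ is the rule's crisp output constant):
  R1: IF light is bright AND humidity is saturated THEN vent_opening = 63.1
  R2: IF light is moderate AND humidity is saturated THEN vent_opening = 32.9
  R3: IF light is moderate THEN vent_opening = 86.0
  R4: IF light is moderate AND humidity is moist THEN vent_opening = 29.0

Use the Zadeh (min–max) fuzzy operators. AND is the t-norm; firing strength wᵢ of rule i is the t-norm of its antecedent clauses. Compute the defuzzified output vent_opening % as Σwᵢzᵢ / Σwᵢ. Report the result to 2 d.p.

R1 (z=63.1): bright=0.45, saturated=0.28; AND[min(a, b)] → w = 0.28
R2 (z=32.9): moderate=0.13, saturated=0.28; AND[min(a, b)] → w = 0.13
R3 (z=86.0): moderate=0.13 → w = 0.13
R4 (z=29.0): moderate=0.13, moist=0.60; AND[min(a, b)] → w = 0.13
Weighted average = (0.28·63.1 + 0.13·32.9 + 0.13·86.0 + 0.13·29.0) / (0.28 + 0.13 + 0.13 + 0.13)
  = 36.8950 / 0.6700 = 55.07

55.07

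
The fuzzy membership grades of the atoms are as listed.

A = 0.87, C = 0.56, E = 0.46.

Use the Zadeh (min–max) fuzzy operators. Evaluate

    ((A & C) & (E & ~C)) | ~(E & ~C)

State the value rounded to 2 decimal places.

A & C = min(a, b) on (0.87, 0.56) = 0.56
~C = 1 − 0.56 = 0.44
E & ~C = min(a, b) on (0.46, 0.44) = 0.44
(A & C) & (E & ~C) = min(a, b) on (0.56, 0.44) = 0.44
~C = 1 − 0.56 = 0.44
E & ~C = min(a, b) on (0.46, 0.44) = 0.44
~(E & ~C) = 1 − 0.44 = 0.56
((A & C) & (E & ~C)) | ~(E & ~C) = max(a, b) on (0.44, 0.56) = 0.56

0.56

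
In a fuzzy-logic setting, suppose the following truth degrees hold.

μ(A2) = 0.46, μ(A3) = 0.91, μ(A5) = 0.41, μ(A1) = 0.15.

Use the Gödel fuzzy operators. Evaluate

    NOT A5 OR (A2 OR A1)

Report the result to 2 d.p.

0.59

NOT A5 = 1 − 0.41 = 0.59
A2 OR A1 = max(a, b) on (0.46, 0.15) = 0.46
NOT A5 OR (A2 OR A1) = max(a, b) on (0.59, 0.46) = 0.59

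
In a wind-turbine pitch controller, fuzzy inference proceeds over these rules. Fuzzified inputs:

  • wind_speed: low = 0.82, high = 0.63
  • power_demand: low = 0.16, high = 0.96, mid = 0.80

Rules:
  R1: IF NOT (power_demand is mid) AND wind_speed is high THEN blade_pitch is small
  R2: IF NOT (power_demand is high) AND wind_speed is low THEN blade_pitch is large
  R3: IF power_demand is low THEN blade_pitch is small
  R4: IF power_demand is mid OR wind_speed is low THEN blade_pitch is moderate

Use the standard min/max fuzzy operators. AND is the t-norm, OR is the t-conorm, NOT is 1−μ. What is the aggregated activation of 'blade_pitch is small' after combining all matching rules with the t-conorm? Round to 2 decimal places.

0.20

R1: ¬mid=1−0.80=0.20, high=0.63; AND[min(a, b)] → w = 0.20
R2: ¬high=1−0.96=0.04, low=0.82; AND[min(a, b)] → w = 0.04
R3: low=0.16 → w = 0.16
R4: mid=0.80, low=0.82; OR[max(a, b)] → w = 0.82
Rules with consequent 'small': {R1, R3} → strengths 0.20, 0.16
Aggregate via t-conorm [max(a, b)]: 0.20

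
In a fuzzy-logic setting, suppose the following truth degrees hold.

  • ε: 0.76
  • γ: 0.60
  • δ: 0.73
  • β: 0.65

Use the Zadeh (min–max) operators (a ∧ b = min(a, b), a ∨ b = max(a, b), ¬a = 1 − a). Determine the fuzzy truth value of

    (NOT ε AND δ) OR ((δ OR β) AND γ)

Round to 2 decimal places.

0.60

NOT ε = 1 − 0.76 = 0.24
NOT ε AND δ = min(a, b) on (0.24, 0.73) = 0.24
δ OR β = max(a, b) on (0.73, 0.65) = 0.73
(δ OR β) AND γ = min(a, b) on (0.73, 0.60) = 0.60
(NOT ε AND δ) OR ((δ OR β) AND γ) = max(a, b) on (0.24, 0.60) = 0.60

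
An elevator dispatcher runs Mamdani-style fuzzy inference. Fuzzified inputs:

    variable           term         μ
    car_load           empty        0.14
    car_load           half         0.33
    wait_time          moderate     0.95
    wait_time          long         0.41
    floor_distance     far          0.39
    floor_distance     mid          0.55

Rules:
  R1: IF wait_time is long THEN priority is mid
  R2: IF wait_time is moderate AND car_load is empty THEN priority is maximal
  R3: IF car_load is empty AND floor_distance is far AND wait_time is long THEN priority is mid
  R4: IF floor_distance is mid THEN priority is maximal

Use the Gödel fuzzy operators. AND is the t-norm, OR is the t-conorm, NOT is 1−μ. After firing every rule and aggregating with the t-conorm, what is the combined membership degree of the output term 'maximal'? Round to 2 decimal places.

0.55

R1: long=0.41 → w = 0.41
R2: moderate=0.95, empty=0.14; AND[min(a, b)] → w = 0.14
R3: empty=0.14, far=0.39, long=0.41; AND[min(a, b)] → w = 0.14
R4: mid=0.55 → w = 0.55
Rules with consequent 'maximal': {R2, R4} → strengths 0.14, 0.55
Aggregate via t-conorm [max(a, b)]: 0.55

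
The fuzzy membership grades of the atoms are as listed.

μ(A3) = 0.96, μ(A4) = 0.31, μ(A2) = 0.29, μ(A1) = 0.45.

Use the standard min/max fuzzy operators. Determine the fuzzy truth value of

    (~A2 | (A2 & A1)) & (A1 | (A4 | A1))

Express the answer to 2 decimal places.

~A2 = 1 − 0.29 = 0.71
A2 & A1 = min(a, b) on (0.29, 0.45) = 0.29
~A2 | (A2 & A1) = max(a, b) on (0.71, 0.29) = 0.71
A4 | A1 = max(a, b) on (0.31, 0.45) = 0.45
A1 | (A4 | A1) = max(a, b) on (0.45, 0.45) = 0.45
(~A2 | (A2 & A1)) & (A1 | (A4 | A1)) = min(a, b) on (0.71, 0.45) = 0.45

0.45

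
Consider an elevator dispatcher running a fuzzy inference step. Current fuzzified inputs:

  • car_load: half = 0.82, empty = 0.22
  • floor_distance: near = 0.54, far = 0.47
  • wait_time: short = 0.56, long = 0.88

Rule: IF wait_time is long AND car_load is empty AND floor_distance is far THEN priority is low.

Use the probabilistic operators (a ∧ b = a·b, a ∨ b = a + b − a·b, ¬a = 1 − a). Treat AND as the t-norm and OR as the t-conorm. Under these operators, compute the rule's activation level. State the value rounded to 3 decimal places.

0.091

firing strength: long=0.88, empty=0.22, far=0.47; AND[a·b] → w = 0.0910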